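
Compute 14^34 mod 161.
147

Repeated squaring. Binary of 34 = 100010.
14^1 ≡ 14 (mod 161); 14^2 ≡ 35 (mod 161); 14^4 ≡ 98 (mod 161); 14^8 ≡ 105 (mod 161); 14^16 ≡ 77 (mod 161); 14^32 ≡ 133 (mod 161)
14^34 = 14^2 × 14^32 ≡ 147 (mod 161)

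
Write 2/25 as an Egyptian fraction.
1/13 + 1/325

Greedy algorithm:
2/25: ceiling(25/2) = 13, use 1/13
1/325: ceiling(325/1) = 325, use 1/325
Result: 2/25 = 1/13 + 1/325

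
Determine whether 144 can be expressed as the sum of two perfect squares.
0² + 12² (a=0, b=12)

Factorization: 144 = 2^4 × 3^2
By Fermat: n is sum of two squares iff every prime p ≡ 3 (mod 4) appears to even power.
All primes ≡ 3 (mod 4) appear to even power.
Search a = 0, 1, 2, … for 144 - a² a perfect square: first hit at a = 0: 144 - 0 = 144 = 12².
144 = 0² + 12² = 0 + 144 ✓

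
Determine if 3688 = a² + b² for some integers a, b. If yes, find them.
18² + 58² (a=18, b=58)

Factorization: 3688 = 2^3 × 461
By Fermat: n is sum of two squares iff every prime p ≡ 3 (mod 4) appears to even power.
All primes ≡ 3 (mod 4) appear to even power.
Search a = 0, 1, 2, … for 3688 - a² a perfect square: first hit at a = 18: 3688 - 324 = 3364 = 58².
3688 = 18² + 58² = 324 + 3364 ✓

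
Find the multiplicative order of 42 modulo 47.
23

47 is prime, so ord(42) divides φ(47) = 46.
Divisors of 46: 1, 2, 23, 46.
Repeated squaring: 42^1 ≡ 42, 42^2 ≡ 25, 42^4 ≡ 14, 42^8 ≡ 8, 42^16 ≡ 17, 42^32 ≡ 7 (mod 47).
Test 42^d mod 47 for each divisor d in increasing order:
42^1 ≡ 42
42^2 ≡ 25
42^23 = 42^16·42^4·42^2·42^1 ≡ 1  ← first divisor giving 1
The order is 23.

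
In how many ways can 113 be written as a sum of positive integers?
851376628

p(n) counts ways to write n as a sum of positive integers (order ignored).
Euler's pentagonal recurrence: p(k) = p(k-1) + p(k-2) - p(k-5) - p(k-7) + p(k-12) + p(k-15) - ... (offsets j(3j∓1)/2, signs ++--, p(0)=1, p(<0)=0).
DP table for k = 0..112: p(0)=1, p(1)=1, p(2)=2, p(3)=3, p(4)=5, p(5)=7, p(6)=11, p(7)=15, p(8)=22, p(9)=30, p(10)=42, p(11)=56, p(12)=77, p(13)=101, p(14)=135, p(15)=176, p(16)=231, p(17)=297, p(18)=385, p(19)=490, p(20)=627, p(21)=792, p(22)=1002, p(23)=1255, p(24)=1575, p(25)=1958, p(26)=2436, p(27)=3010, p(28)=3718, p(29)=4565, p(30)=5604, p(31)=6842, p(32)=8349, p(33)=10143, p(34)=12310, p(35)=14883, p(36)=17977, p(37)=21637, p(38)=26015, p(39)=31185, p(40)=37338, p(41)=44583, p(42)=53174, p(43)=63261, p(44)=75175, p(45)=89134, p(46)=105558, p(47)=124754, p(48)=147273, p(49)=173525, p(50)=204226, p(51)=239943, p(52)=281589, p(53)=329931, p(54)=386155, p(55)=451276, p(56)=526823, p(57)=614154, p(58)=715220, p(59)=831820, p(60)=966467, p(61)=1121505, p(62)=1300156, p(63)=1505499, p(64)=1741630, p(65)=2012558, p(66)=2323520, p(67)=2679689, p(68)=3087735, p(69)=3554345, p(70)=4087968, p(71)=4697205, p(72)=5392783, p(73)=6185689, p(74)=7089500, p(75)=8118264, p(76)=9289091, p(77)=10619863, p(78)=12132164, p(79)=13848650, p(80)=15796476, p(81)=18004327, p(82)=20506255, p(83)=23338469, p(84)=26543660, p(85)=30167357, p(86)=34262962, p(87)=38887673, p(88)=44108109, p(89)=49995925, p(90)=56634173, p(91)=64112359, p(92)=72533807, p(93)=82010177, p(94)=92669720, p(95)=104651419, p(96)=118114304, p(97)=133230930, p(98)=150198136, p(99)=169229875, p(100)=190569292, p(101)=214481126, p(102)=241265379, p(103)=271248950, p(104)=304801365, p(105)=342325709, p(106)=384276336, p(107)=431149389, p(108)=483502844, p(109)=541946240, p(110)=607163746, p(111)=679903203, p(112)=761002156.
Final step: p(113) = p(112) + p(111) - p(108) - p(106) + p(101) + p(98) - p(91) - p(87) + p(78) + p(73) - p(62) - p(56) + p(43) + p(36) - p(21) - p(13)
= 761002156 + 679903203 - 483502844 - 384276336 + 214481126 + 150198136 - 64112359 - 38887673 + 12132164 + 6185689 - 1300156 - 526823 + 63261 + 17977 - 792 - 101
= 851376628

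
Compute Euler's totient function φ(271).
270

271 = 271
φ(n) = n × ∏(1 - 1/p) for each prime p dividing n
φ(271) = 271 × (1 - 1/271) = 270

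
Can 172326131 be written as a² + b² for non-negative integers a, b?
Not possible

Factorization: 172326131 = 37 × 167^3
By Fermat: n is sum of two squares iff every prime p ≡ 3 (mod 4) appears to even power.
Prime(s) ≡ 3 (mod 4) with odd exponent: [(167, 3)]
Therefore 172326131 cannot be expressed as a² + b².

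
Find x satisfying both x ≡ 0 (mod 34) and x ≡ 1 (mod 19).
476

Using Chinese Remainder Theorem:
M = 34 × 19 = 646
M1 = 19, M2 = 34
y1 = 19^(-1) mod 34 = 9
y2 = 34^(-1) mod 19 = 14
x = (0×19×9 + 1×34×14) mod 646 = 476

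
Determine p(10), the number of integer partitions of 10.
42

p(n) counts ways to write n as a sum of positive integers (order ignored).
Examples: 10; 9 + 1; 8 + 2; 8 + 1 + 1; 7 + 3; ... (42 total)
p(10) = 42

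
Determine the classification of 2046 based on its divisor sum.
abundant

Proper divisors of 2046: sum = 1 + 2 + 3 + 6 + 11 + 22 + 31 + 33 + 62 + 66 + 93 + 186 + 341 + 682 + 1023 = 2562
Since 2562 > 2046, 2046 is abundant.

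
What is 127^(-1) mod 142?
123

gcd(127, 142) = 1, so the inverse exists.
Extended Euclidean algorithm on (142, 127):
142 = 1 × 127 + 15  ⟹  15 = (1)·142 + (-1)·127
127 = 8 × 15 + 7  ⟹  7 = (-8)·142 + (9)·127
15 = 2 × 7 + 1  ⟹  1 = (17)·142 + (-19)·127
So (-19)·127 ≡ 1 (mod 142), i.e. 127^(-1) ≡ -19 ≡ 123 (mod 142).
Check: 127 × 123 = 15621 ≡ 1 (mod 142)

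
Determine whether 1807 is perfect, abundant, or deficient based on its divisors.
deficient

Proper divisors of 1807: sum = 1 + 13 + 139 = 153
Since 153 < 1807, 1807 is deficient.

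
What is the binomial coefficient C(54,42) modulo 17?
0

Using Lucas' theorem:
Write n=54 and k=42 in base 17:
n in base 17: [3, 3]
k in base 17: [2, 8]
C(54,42) mod 17 = ∏ C(n_i, k_i) mod 17
Digit binomials (mod 17): C(3,2) = 3; C(3,8) = 0 (k_i > n_i)
Product: 3 × 0 = 0 ≡ 0 (mod 17)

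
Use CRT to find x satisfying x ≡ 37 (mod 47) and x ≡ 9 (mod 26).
789

Using Chinese Remainder Theorem:
M = 47 × 26 = 1222
M1 = 26, M2 = 47
y1 = 26^(-1) mod 47 = 38
y2 = 47^(-1) mod 26 = 5
x = (37×26×38 + 9×47×5) mod 1222 = 789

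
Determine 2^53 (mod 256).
0

Repeated squaring. Binary of 53 = 110101.
2^1 ≡ 2 (mod 256); 2^2 ≡ 4 (mod 256); 2^4 ≡ 16 (mod 256); 2^8 ≡ 0 (mod 256); 2^16 ≡ 0 (mod 256); 2^32 ≡ 0 (mod 256)
2^53 = 2^1 × 2^4 × 2^16 × 2^32 ≡ 0 (mod 256)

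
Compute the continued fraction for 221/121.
[1; 1, 4, 1, 3, 5]

Euclidean algorithm steps:
221 = 1 × 121 + 100
121 = 1 × 100 + 21
100 = 4 × 21 + 16
21 = 1 × 16 + 5
16 = 3 × 5 + 1
5 = 5 × 1 + 0
Continued fraction: [1; 1, 4, 1, 3, 5]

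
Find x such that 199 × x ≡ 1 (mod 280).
159

gcd(199, 280) = 1, so the inverse exists.
Extended Euclidean algorithm on (280, 199):
280 = 1 × 199 + 81  ⟹  81 = (1)·280 + (-1)·199
199 = 2 × 81 + 37  ⟹  37 = (-2)·280 + (3)·199
81 = 2 × 37 + 7  ⟹  7 = (5)·280 + (-7)·199
37 = 5 × 7 + 2  ⟹  2 = (-27)·280 + (38)·199
7 = 3 × 2 + 1  ⟹  1 = (86)·280 + (-121)·199
So (-121)·199 ≡ 1 (mod 280), i.e. 199^(-1) ≡ -121 ≡ 159 (mod 280).
Check: 199 × 159 = 31641 ≡ 1 (mod 280)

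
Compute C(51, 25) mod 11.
1

Using Lucas' theorem:
Write n=51 and k=25 in base 11:
n in base 11: [4, 7]
k in base 11: [2, 3]
C(51,25) mod 11 = ∏ C(n_i, k_i) mod 11
Digit binomials (mod 11): C(4,2) = 6; C(7,3) = 35 ≡ 2
Product: 6 × 2 = 12 ≡ 1 (mod 11)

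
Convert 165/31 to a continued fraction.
[5; 3, 10]

Euclidean algorithm steps:
165 = 5 × 31 + 10
31 = 3 × 10 + 1
10 = 10 × 1 + 0
Continued fraction: [5; 3, 10]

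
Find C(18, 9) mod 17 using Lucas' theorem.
0

Using Lucas' theorem:
Write n=18 and k=9 in base 17:
n in base 17: [1, 1]
k in base 17: [0, 9]
C(18,9) mod 17 = ∏ C(n_i, k_i) mod 17
Digit binomials (mod 17): C(1,0) = 1; C(1,9) = 0 (k_i > n_i)
Product: 1 × 0 = 0 ≡ 0 (mod 17)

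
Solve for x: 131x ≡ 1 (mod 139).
52

gcd(131, 139) = 1, so the inverse exists.
Extended Euclidean algorithm on (139, 131):
139 = 1 × 131 + 8  ⟹  8 = (1)·139 + (-1)·131
131 = 16 × 8 + 3  ⟹  3 = (-16)·139 + (17)·131
8 = 2 × 3 + 2  ⟹  2 = (33)·139 + (-35)·131
3 = 1 × 2 + 1  ⟹  1 = (-49)·139 + (52)·131
So (52)·131 ≡ 1 (mod 139), i.e. 131^(-1) ≡ 52 (mod 139).
Check: 131 × 52 = 6812 ≡ 1 (mod 139)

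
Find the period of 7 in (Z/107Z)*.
106

107 is prime, so ord(7) divides φ(107) = 106.
Divisors of 106: 1, 2, 53, 106.
Repeated squaring: 7^1 ≡ 7, 7^2 ≡ 49, 7^4 ≡ 47, 7^8 ≡ 69, 7^16 ≡ 53, 7^32 ≡ 27, 7^64 ≡ 87 (mod 107).
Test 7^d mod 107 for each divisor d in increasing order:
7^1 ≡ 7
7^2 ≡ 49
7^53 = 7^32·7^16·7^4·7^1 ≡ 106
7^106 = 7^64·7^32·7^8·7^2 ≡ 1  ← first divisor giving 1
The order is 106.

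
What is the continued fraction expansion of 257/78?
[3; 3, 2, 1, 1, 4]

Euclidean algorithm steps:
257 = 3 × 78 + 23
78 = 3 × 23 + 9
23 = 2 × 9 + 5
9 = 1 × 5 + 4
5 = 1 × 4 + 1
4 = 4 × 1 + 0
Continued fraction: [3; 3, 2, 1, 1, 4]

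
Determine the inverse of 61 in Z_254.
25

gcd(61, 254) = 1, so the inverse exists.
Extended Euclidean algorithm on (254, 61):
254 = 4 × 61 + 10  ⟹  10 = (1)·254 + (-4)·61
61 = 6 × 10 + 1  ⟹  1 = (-6)·254 + (25)·61
So (25)·61 ≡ 1 (mod 254), i.e. 61^(-1) ≡ 25 (mod 254).
Check: 61 × 25 = 1525 ≡ 1 (mod 254)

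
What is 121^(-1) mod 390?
361

gcd(121, 390) = 1, so the inverse exists.
Extended Euclidean algorithm on (390, 121):
390 = 3 × 121 + 27  ⟹  27 = (1)·390 + (-3)·121
121 = 4 × 27 + 13  ⟹  13 = (-4)·390 + (13)·121
27 = 2 × 13 + 1  ⟹  1 = (9)·390 + (-29)·121
So (-29)·121 ≡ 1 (mod 390), i.e. 121^(-1) ≡ -29 ≡ 361 (mod 390).
Check: 121 × 361 = 43681 ≡ 1 (mod 390)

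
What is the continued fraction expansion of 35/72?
[0; 2, 17, 2]

Euclidean algorithm steps:
35 = 0 × 72 + 35
72 = 2 × 35 + 2
35 = 17 × 2 + 1
2 = 2 × 1 + 0
Continued fraction: [0; 2, 17, 2]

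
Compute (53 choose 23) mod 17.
0

Using Lucas' theorem:
Write n=53 and k=23 in base 17:
n in base 17: [3, 2]
k in base 17: [1, 6]
C(53,23) mod 17 = ∏ C(n_i, k_i) mod 17
Digit binomials (mod 17): C(3,1) = 3; C(2,6) = 0 (k_i > n_i)
Product: 3 × 0 = 0 ≡ 0 (mod 17)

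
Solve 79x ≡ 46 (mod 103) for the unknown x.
x ≡ 41 (mod 103)

gcd(79, 103) = 1, which divides 46, so solutions exist.
Find 79^(-1) mod 103 by the extended Euclidean algorithm:
103 = 1 × 79 + 24  ⟹  24 = (1)·103 + (-1)·79
79 = 3 × 24 + 7  ⟹  7 = (-3)·103 + (4)·79
24 = 3 × 7 + 3  ⟹  3 = (10)·103 + (-13)·79
7 = 2 × 3 + 1  ⟹  1 = (-23)·103 + (30)·79
So (30)·79 ≡ 1 (mod 103), i.e. 79^(-1) ≡ 30 (mod 103).
x ≡ 30 × 46 = 1380 ≡ 41 (mod 103).
Check: 79 × 41 = 3239 ≡ 46 (mod 103).
Unique solution: x ≡ 41 (mod 103)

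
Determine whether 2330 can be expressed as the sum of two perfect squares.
11² + 47² (a=11, b=47)

Factorization: 2330 = 2 × 5 × 233
By Fermat: n is sum of two squares iff every prime p ≡ 3 (mod 4) appears to even power.
All primes ≡ 3 (mod 4) appear to even power.
Search a = 0, 1, 2, … for 2330 - a² a perfect square: first hit at a = 11: 2330 - 121 = 2209 = 47².
2330 = 11² + 47² = 121 + 2209 ✓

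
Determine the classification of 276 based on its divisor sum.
abundant

Proper divisors of 276: sum = 1 + 2 + 3 + 4 + 6 + 12 + 23 + 46 + 69 + 92 + 138 = 396
Since 396 > 276, 276 is abundant.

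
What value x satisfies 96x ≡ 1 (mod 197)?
39

gcd(96, 197) = 1, so the inverse exists.
Extended Euclidean algorithm on (197, 96):
197 = 2 × 96 + 5  ⟹  5 = (1)·197 + (-2)·96
96 = 19 × 5 + 1  ⟹  1 = (-19)·197 + (39)·96
So (39)·96 ≡ 1 (mod 197), i.e. 96^(-1) ≡ 39 (mod 197).
Check: 96 × 39 = 3744 ≡ 1 (mod 197)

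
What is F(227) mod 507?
275

Matrix identity: Q^n = [[F_(n+1), F_n], [F_n, F_(n-1)]] with Q = [[1,1],[1,0]].
n = 227 = 11100011₂. Square-and-multiply, entries mod 507:
Q^1 = [[1,1],[1,0]]
Q^3 = (Q^1)²·Q = [[3,2],[2,1]]
Q^7 = (Q^3)²·Q = [[21,13],[13,8]]
Q^14 = (Q^7)² = [[103,377],[377,233]]
Q^28 = (Q^14)² = [[131,429],[429,209]]
Q^56 = (Q^28)² = [[430,351],[351,79]]
Q^113 = (Q^56)²·Q = [[40,352],[352,195]]
Q^227 = (Q^113)²·Q = [[354,275],[275,79]]
F_227 mod 507 = Q^227[0][1] = 275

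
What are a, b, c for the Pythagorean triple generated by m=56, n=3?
(3127, 336, 3145)

Euclid's formula: a = m² - n², b = 2mn, c = m² + n²
m = 56, n = 3
a = 56² - 3² = 3136 - 9 = 3127
b = 2 × 56 × 3 = 336
c = 56² + 3² = 3136 + 9 = 3145
Verification: 3127² + 336² = 9778129 + 112896 = 9891025 = 3145² ✓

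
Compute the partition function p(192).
1987276856363

p(n) counts ways to write n as a sum of positive integers (order ignored).
Euler's pentagonal recurrence: p(k) = p(k-1) + p(k-2) - p(k-5) - p(k-7) + p(k-12) + p(k-15) - ... (offsets j(3j∓1)/2, signs ++--, p(0)=1, p(<0)=0).
DP table for k = 0..191: p(0)=1, p(1)=1, p(2)=2, p(3)=3, p(4)=5, p(5)=7, p(6)=11, p(7)=15, p(8)=22, p(9)=30, p(10)=42, p(11)=56, p(12)=77, p(13)=101, p(14)=135, p(15)=176, p(16)=231, p(17)=297, p(18)=385, p(19)=490, p(20)=627, p(21)=792, p(22)=1002, p(23)=1255, p(24)=1575, p(25)=1958, p(26)=2436, p(27)=3010, p(28)=3718, p(29)=4565, p(30)=5604, p(31)=6842, p(32)=8349, p(33)=10143, p(34)=12310, p(35)=14883, p(36)=17977, p(37)=21637, p(38)=26015, p(39)=31185, p(40)=37338, p(41)=44583, p(42)=53174, p(43)=63261, p(44)=75175, p(45)=89134, p(46)=105558, p(47)=124754, p(48)=147273, p(49)=173525, p(50)=204226, p(51)=239943, p(52)=281589, p(53)=329931, p(54)=386155, p(55)=451276, p(56)=526823, p(57)=614154, p(58)=715220, p(59)=831820, p(60)=966467, p(61)=1121505, p(62)=1300156, p(63)=1505499, p(64)=1741630, p(65)=2012558, p(66)=2323520, p(67)=2679689, p(68)=3087735, p(69)=3554345, p(70)=4087968, p(71)=4697205, p(72)=5392783, p(73)=6185689, p(74)=7089500, p(75)=8118264, p(76)=9289091, p(77)=10619863, p(78)=12132164, p(79)=13848650, p(80)=15796476, p(81)=18004327, p(82)=20506255, p(83)=23338469, p(84)=26543660, p(85)=30167357, p(86)=34262962, p(87)=38887673, p(88)=44108109, p(89)=49995925, p(90)=56634173, p(91)=64112359, p(92)=72533807, p(93)=82010177, p(94)=92669720, p(95)=104651419, p(96)=118114304, p(97)=133230930, p(98)=150198136, p(99)=169229875, p(100)=190569292, p(101)=214481126, p(102)=241265379, p(103)=271248950, p(104)=304801365, p(105)=342325709, p(106)=384276336, p(107)=431149389, p(108)=483502844, p(109)=541946240, p(110)=607163746, p(111)=679903203, p(112)=761002156, p(113)=851376628, p(114)=952050665, p(115)=1064144451, p(116)=1188908248, p(117)=1327710076, p(118)=1482074143, p(119)=1653668665, p(120)=1844349560, p(121)=2056148051, p(122)=2291320912, p(123)=2552338241, p(124)=2841940500, p(125)=3163127352, p(126)=3519222692, p(127)=3913864295, p(128)=4351078600, p(129)=4835271870, p(130)=5371315400, p(131)=5964539504, p(132)=6620830889, p(133)=7346629512, p(134)=8149040695, p(135)=9035836076, p(136)=10015581680, p(137)=11097645016, p(138)=12292341831, p(139)=13610949895, p(140)=15065878135, p(141)=16670689208, p(142)=18440293320, p(143)=20390982757, p(144)=22540654445, p(145)=24908858009, p(146)=27517052599, p(147)=30388671978, p(148)=33549419497, p(149)=37027355200, p(150)=40853235313, p(151)=45060624582, p(152)=49686288421, p(153)=54770336324, p(154)=60356673280, p(155)=66493182097, p(156)=73232243759, p(157)=80630964769, p(158)=88751778802, p(159)=97662728555, p(160)=107438159466, p(161)=118159068427, p(162)=129913904637, p(163)=142798995930, p(164)=156919475295, p(165)=172389800255, p(166)=189334822579, p(167)=207890420102, p(168)=228204732751, p(169)=250438925115, p(170)=274768617130, p(171)=301384802048, p(172)=330495499613, p(173)=362326859895, p(174)=397125074750, p(175)=435157697830, p(176)=476715857290, p(177)=522115831195, p(178)=571701605655, p(179)=625846753120, p(180)=684957390936, p(181)=749474411781, p(182)=819876908323, p(183)=896684817527, p(184)=980462880430, p(185)=1071823774337, p(186)=1171432692373, p(187)=1280011042268, p(188)=1398341745571, p(189)=1527273599625, p(190)=1667727404093, p(191)=1820701100652.
Final step: p(192) = p(191) + p(190) - p(187) - p(185) + p(180) + p(177) - p(170) - p(166) + p(157) + p(152) - p(141) - p(135) + p(122) + p(115) - p(100) - p(92) + p(75) + p(66) - p(47) - p(37) + p(16) + p(5)
= 1820701100652 + 1667727404093 - 1280011042268 - 1071823774337 + 684957390936 + 522115831195 - 274768617130 - 189334822579 + 80630964769 + 49686288421 - 16670689208 - 9035836076 + 2291320912 + 1064144451 - 190569292 - 72533807 + 8118264 + 2323520 - 124754 - 21637 + 231 + 7
= 1987276856363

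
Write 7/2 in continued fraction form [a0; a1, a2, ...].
[3; 2]

Euclidean algorithm steps:
7 = 3 × 2 + 1
2 = 2 × 1 + 0
Continued fraction: [3; 2]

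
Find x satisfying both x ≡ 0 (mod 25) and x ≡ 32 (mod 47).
925

Using Chinese Remainder Theorem:
M = 25 × 47 = 1175
M1 = 47, M2 = 25
y1 = 47^(-1) mod 25 = 8
y2 = 25^(-1) mod 47 = 32
x = (0×47×8 + 32×25×32) mod 1175 = 925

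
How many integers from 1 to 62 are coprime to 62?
30

62 = 2 × 31
φ(n) = n × ∏(1 - 1/p) for each prime p dividing n
φ(62) = 62 × (1 - 1/2) × (1 - 1/31) = 30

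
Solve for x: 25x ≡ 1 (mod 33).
4

gcd(25, 33) = 1, so the inverse exists.
Extended Euclidean algorithm on (33, 25):
33 = 1 × 25 + 8  ⟹  8 = (1)·33 + (-1)·25
25 = 3 × 8 + 1  ⟹  1 = (-3)·33 + (4)·25
So (4)·25 ≡ 1 (mod 33), i.e. 25^(-1) ≡ 4 (mod 33).
Check: 25 × 4 = 100 ≡ 1 (mod 33)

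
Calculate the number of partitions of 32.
8349

p(n) counts ways to write n as a sum of positive integers (order ignored).
Euler's pentagonal recurrence: p(k) = p(k-1) + p(k-2) - p(k-5) - p(k-7) + p(k-12) + p(k-15) - ... (offsets j(3j∓1)/2, signs ++--, p(0)=1, p(<0)=0).
DP table for k = 0..31: p(0)=1, p(1)=1, p(2)=2, p(3)=3, p(4)=5, p(5)=7, p(6)=11, p(7)=15, p(8)=22, p(9)=30, p(10)=42, p(11)=56, p(12)=77, p(13)=101, p(14)=135, p(15)=176, p(16)=231, p(17)=297, p(18)=385, p(19)=490, p(20)=627, p(21)=792, p(22)=1002, p(23)=1255, p(24)=1575, p(25)=1958, p(26)=2436, p(27)=3010, p(28)=3718, p(29)=4565, p(30)=5604, p(31)=6842.
Final step: p(32) = p(31) + p(30) - p(27) - p(25) + p(20) + p(17) - p(10) - p(6)
= 6842 + 5604 - 3010 - 1958 + 627 + 297 - 42 - 11
= 8349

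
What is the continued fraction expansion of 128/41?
[3; 8, 5]

Euclidean algorithm steps:
128 = 3 × 41 + 5
41 = 8 × 5 + 1
5 = 5 × 1 + 0
Continued fraction: [3; 8, 5]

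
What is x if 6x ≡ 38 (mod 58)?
x ≡ 16 (mod 29)

gcd(6, 58) = 2, which divides 38, so solutions exist.
Divide through by 2: 3x ≡ 19 (mod 29).
Find 3^(-1) mod 29 by the extended Euclidean algorithm:
29 = 9 × 3 + 2  ⟹  2 = (1)·29 + (-9)·3
3 = 1 × 2 + 1  ⟹  1 = (-1)·29 + (10)·3
So (10)·3 ≡ 1 (mod 29), i.e. 3^(-1) ≡ 10 (mod 29).
x ≡ 10 × 19 = 190 ≡ 16 (mod 29).
Check: 6 × 16 = 96 ≡ 38 (mod 58).
x ≡ 16 (mod 29), giving 2 solutions mod 58.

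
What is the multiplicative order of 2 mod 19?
18

19 is prime, so ord(2) divides φ(19) = 18.
Divisors of 18: 1, 2, 3, 6, 9, 18.
Repeated squaring: 2^1 ≡ 2, 2^2 ≡ 4, 2^4 ≡ 16, 2^8 ≡ 9, 2^16 ≡ 5 (mod 19).
Test 2^d mod 19 for each divisor d in increasing order:
2^1 ≡ 2
2^2 ≡ 4
2^3 = 2^2·2^1 ≡ 8
2^6 = 2^4·2^2 ≡ 7
2^9 = 2^8·2^1 ≡ 18
2^18 = 2^16·2^2 ≡ 1  ← first divisor giving 1
The order is 18.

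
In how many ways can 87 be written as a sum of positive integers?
38887673

p(n) counts ways to write n as a sum of positive integers (order ignored).
Euler's pentagonal recurrence: p(k) = p(k-1) + p(k-2) - p(k-5) - p(k-7) + p(k-12) + p(k-15) - ... (offsets j(3j∓1)/2, signs ++--, p(0)=1, p(<0)=0).
DP table for k = 0..86: p(0)=1, p(1)=1, p(2)=2, p(3)=3, p(4)=5, p(5)=7, p(6)=11, p(7)=15, p(8)=22, p(9)=30, p(10)=42, p(11)=56, p(12)=77, p(13)=101, p(14)=135, p(15)=176, p(16)=231, p(17)=297, p(18)=385, p(19)=490, p(20)=627, p(21)=792, p(22)=1002, p(23)=1255, p(24)=1575, p(25)=1958, p(26)=2436, p(27)=3010, p(28)=3718, p(29)=4565, p(30)=5604, p(31)=6842, p(32)=8349, p(33)=10143, p(34)=12310, p(35)=14883, p(36)=17977, p(37)=21637, p(38)=26015, p(39)=31185, p(40)=37338, p(41)=44583, p(42)=53174, p(43)=63261, p(44)=75175, p(45)=89134, p(46)=105558, p(47)=124754, p(48)=147273, p(49)=173525, p(50)=204226, p(51)=239943, p(52)=281589, p(53)=329931, p(54)=386155, p(55)=451276, p(56)=526823, p(57)=614154, p(58)=715220, p(59)=831820, p(60)=966467, p(61)=1121505, p(62)=1300156, p(63)=1505499, p(64)=1741630, p(65)=2012558, p(66)=2323520, p(67)=2679689, p(68)=3087735, p(69)=3554345, p(70)=4087968, p(71)=4697205, p(72)=5392783, p(73)=6185689, p(74)=7089500, p(75)=8118264, p(76)=9289091, p(77)=10619863, p(78)=12132164, p(79)=13848650, p(80)=15796476, p(81)=18004327, p(82)=20506255, p(83)=23338469, p(84)=26543660, p(85)=30167357, p(86)=34262962.
Final step: p(87) = p(86) + p(85) - p(82) - p(80) + p(75) + p(72) - p(65) - p(61) + p(52) + p(47) - p(36) - p(30) + p(17) + p(10)
= 34262962 + 30167357 - 20506255 - 15796476 + 8118264 + 5392783 - 2012558 - 1121505 + 281589 + 124754 - 17977 - 5604 + 297 + 42
= 38887673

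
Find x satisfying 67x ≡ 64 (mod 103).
x ≡ 44 (mod 103)

gcd(67, 103) = 1, which divides 64, so solutions exist.
Find 67^(-1) mod 103 by the extended Euclidean algorithm:
103 = 1 × 67 + 36  ⟹  36 = (1)·103 + (-1)·67
67 = 1 × 36 + 31  ⟹  31 = (-1)·103 + (2)·67
36 = 1 × 31 + 5  ⟹  5 = (2)·103 + (-3)·67
31 = 6 × 5 + 1  ⟹  1 = (-13)·103 + (20)·67
So (20)·67 ≡ 1 (mod 103), i.e. 67^(-1) ≡ 20 (mod 103).
x ≡ 20 × 64 = 1280 ≡ 44 (mod 103).
Check: 67 × 44 = 2948 ≡ 64 (mod 103).
Unique solution: x ≡ 44 (mod 103)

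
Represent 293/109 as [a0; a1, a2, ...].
[2; 1, 2, 4, 1, 6]

Euclidean algorithm steps:
293 = 2 × 109 + 75
109 = 1 × 75 + 34
75 = 2 × 34 + 7
34 = 4 × 7 + 6
7 = 1 × 6 + 1
6 = 6 × 1 + 0
Continued fraction: [2; 1, 2, 4, 1, 6]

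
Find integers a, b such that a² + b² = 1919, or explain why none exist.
Not possible

Factorization: 1919 = 19 × 101
By Fermat: n is sum of two squares iff every prime p ≡ 3 (mod 4) appears to even power.
Prime(s) ≡ 3 (mod 4) with odd exponent: [(19, 1)]
Therefore 1919 cannot be expressed as a² + b².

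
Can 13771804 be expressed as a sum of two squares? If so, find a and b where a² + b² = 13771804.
Not possible

Factorization: 13771804 = 2^2 × 151^3
By Fermat: n is sum of two squares iff every prime p ≡ 3 (mod 4) appears to even power.
Prime(s) ≡ 3 (mod 4) with odd exponent: [(151, 3)]
Therefore 13771804 cannot be expressed as a² + b².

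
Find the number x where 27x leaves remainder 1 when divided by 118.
35

gcd(27, 118) = 1, so the inverse exists.
Extended Euclidean algorithm on (118, 27):
118 = 4 × 27 + 10  ⟹  10 = (1)·118 + (-4)·27
27 = 2 × 10 + 7  ⟹  7 = (-2)·118 + (9)·27
10 = 1 × 7 + 3  ⟹  3 = (3)·118 + (-13)·27
7 = 2 × 3 + 1  ⟹  1 = (-8)·118 + (35)·27
So (35)·27 ≡ 1 (mod 118), i.e. 27^(-1) ≡ 35 (mod 118).
Check: 27 × 35 = 945 ≡ 1 (mod 118)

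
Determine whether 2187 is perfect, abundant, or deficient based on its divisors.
deficient

Proper divisors of 2187: sum = 1 + 3 + 9 + 27 + 81 + 243 + 729 = 1093
Since 1093 < 2187, 2187 is deficient.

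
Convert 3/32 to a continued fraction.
[0; 10, 1, 2]

Euclidean algorithm steps:
3 = 0 × 32 + 3
32 = 10 × 3 + 2
3 = 1 × 2 + 1
2 = 2 × 1 + 0
Continued fraction: [0; 10, 1, 2]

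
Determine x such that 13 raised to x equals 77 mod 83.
10

Baby-step giant-step with step n = ⌈√83⌉ = 10.
Baby steps 13^j mod 83 (j:value) for j=0..9: 0:1, 1:13, 2:3, 3:39, 4:9, 5:34, 6:27, 7:19, 8:81, 9:57.
Giant-step multiplier: 13^(-10) ≡ 13^(82-10) = 13^72 ≡ 69 (mod 83).
Giant steps γ_i = 77·69^i mod 83: γ_0=77, γ_1=1 (in table at j=0).
x = i·n + j = 1·10 + 0 = 10.
Check: 13^10 ≡ 77 (mod 83).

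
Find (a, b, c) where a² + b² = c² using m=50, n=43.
(651, 4300, 4349)

Euclid's formula: a = m² - n², b = 2mn, c = m² + n²
m = 50, n = 43
a = 50² - 43² = 2500 - 1849 = 651
b = 2 × 50 × 43 = 4300
c = 50² + 43² = 2500 + 1849 = 4349
Verification: 651² + 4300² = 423801 + 18490000 = 18913801 = 4349² ✓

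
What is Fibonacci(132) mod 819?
486

Matrix identity: Q^n = [[F_(n+1), F_n], [F_n, F_(n-1)]] with Q = [[1,1],[1,0]].
n = 132 = 10000100₂. Square-and-multiply, entries mod 819:
Q^1 = [[1,1],[1,0]]
Q^2 = (Q^1)² = [[2,1],[1,1]]
Q^4 = (Q^2)² = [[5,3],[3,2]]
Q^8 = (Q^4)² = [[34,21],[21,13]]
Q^16 = (Q^8)² = [[778,168],[168,610]]
Q^33 = (Q^16)²·Q = [[190,421],[421,588]]
Q^66 = (Q^33)² = [[401,757],[757,463]]
Q^132 = (Q^66)² = [[26,486],[486,359]]
F_132 mod 819 = Q^132[0][1] = 486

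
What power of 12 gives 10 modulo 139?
63

Baby-step giant-step with step n = ⌈√139⌉ = 12.
Baby steps 12^j mod 139 (j:value) for j=0..11: 0:1, 1:12, 2:5, 3:60, 4:25, 5:22, 6:125, 7:110, 8:69, 9:133, 10:67, 11:109.
Giant-step multiplier: 12^(-12) ≡ 12^(138-12) = 12^126 ≡ 100 (mod 139).
Giant steps γ_i = 10·100^i mod 139: γ_0=10, γ_1=27, γ_2=59, γ_3=62, γ_4=84, γ_5=60 (in table at j=3).
x = i·n + j = 5·12 + 3 = 63.
Check: 12^63 ≡ 10 (mod 139).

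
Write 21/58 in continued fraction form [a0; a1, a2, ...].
[0; 2, 1, 3, 5]

Euclidean algorithm steps:
21 = 0 × 58 + 21
58 = 2 × 21 + 16
21 = 1 × 16 + 5
16 = 3 × 5 + 1
5 = 5 × 1 + 0
Continued fraction: [0; 2, 1, 3, 5]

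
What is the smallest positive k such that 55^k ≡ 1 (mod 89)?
4

89 is prime, so ord(55) divides φ(89) = 88.
Divisors of 88: 1, 2, 4, 8, 11, 22, 44, 88.
Repeated squaring: 55^1 ≡ 55, 55^2 ≡ 88, 55^4 ≡ 1, 55^8 ≡ 1, 55^16 ≡ 1, 55^32 ≡ 1, 55^64 ≡ 1 (mod 89).
Test 55^d mod 89 for each divisor d in increasing order:
55^1 ≡ 55
55^2 ≡ 88
55^4 ≡ 1  ← first divisor giving 1
The order is 4.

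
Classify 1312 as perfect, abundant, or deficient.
abundant

Proper divisors of 1312: sum = 1 + 2 + 4 + 8 + 16 + 32 + 41 + 82 + 164 + 328 + 656 = 1334
Since 1334 > 1312, 1312 is abundant.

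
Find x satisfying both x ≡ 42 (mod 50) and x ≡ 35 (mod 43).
2142

Using Chinese Remainder Theorem:
M = 50 × 43 = 2150
M1 = 43, M2 = 50
y1 = 43^(-1) mod 50 = 7
y2 = 50^(-1) mod 43 = 37
x = (42×43×7 + 35×50×37) mod 2150 = 2142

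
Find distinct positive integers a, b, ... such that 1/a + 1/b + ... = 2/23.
1/12 + 1/276

Greedy algorithm:
2/23: ceiling(23/2) = 12, use 1/12
1/276: ceiling(276/1) = 276, use 1/276
Result: 2/23 = 1/12 + 1/276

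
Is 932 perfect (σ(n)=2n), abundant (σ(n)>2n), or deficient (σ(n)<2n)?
deficient

Proper divisors of 932: sum = 1 + 2 + 4 + 233 + 466 = 706
Since 706 < 932, 932 is deficient.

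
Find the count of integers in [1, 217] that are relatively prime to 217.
180

217 = 7 × 31
φ(n) = n × ∏(1 - 1/p) for each prime p dividing n
φ(217) = 217 × (1 - 1/7) × (1 - 1/31) = 180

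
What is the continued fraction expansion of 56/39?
[1; 2, 3, 2, 2]

Euclidean algorithm steps:
56 = 1 × 39 + 17
39 = 2 × 17 + 5
17 = 3 × 5 + 2
5 = 2 × 2 + 1
2 = 2 × 1 + 0
Continued fraction: [1; 2, 3, 2, 2]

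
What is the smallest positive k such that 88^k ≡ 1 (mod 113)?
56

113 is prime, so ord(88) divides φ(113) = 112.
Divisors of 112: 1, 2, 4, 7, 8, 14, 16, 28, 56, 112.
Repeated squaring: 88^1 ≡ 88, 88^2 ≡ 60, 88^4 ≡ 97, 88^8 ≡ 30, 88^16 ≡ 109, 88^32 ≡ 16, 88^64 ≡ 30 (mod 113).
Test 88^d mod 113 for each divisor d in increasing order:
88^1 ≡ 88
88^2 ≡ 60
88^4 ≡ 97
88^7 = 88^4·88^2·88^1 ≡ 44
88^8 ≡ 30
88^14 = 88^8·88^4·88^2 ≡ 15
88^16 ≡ 109
88^28 = 88^16·88^8·88^4 ≡ 112
88^56 = 88^32·88^16·88^8 ≡ 1  ← first divisor giving 1
The order is 56.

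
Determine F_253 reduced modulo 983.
581

Matrix identity: Q^n = [[F_(n+1), F_n], [F_n, F_(n-1)]] with Q = [[1,1],[1,0]].
n = 253 = 11111101₂. Square-and-multiply, entries mod 983:
Q^1 = [[1,1],[1,0]]
Q^3 = (Q^1)²·Q = [[3,2],[2,1]]
Q^7 = (Q^3)²·Q = [[21,13],[13,8]]
Q^15 = (Q^7)²·Q = [[4,610],[610,377]]
Q^31 = (Q^15)²·Q = [[964,542],[542,422]]
Q^63 = (Q^31)²·Q = [[408,208],[208,200]]
Q^126 = (Q^63)² = [[349,640],[640,692]]
Q^253 = (Q^126)²·Q = [[347,581],[581,749]]
F_253 mod 983 = Q^253[0][1] = 581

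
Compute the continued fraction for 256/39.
[6; 1, 1, 3, 2, 2]

Euclidean algorithm steps:
256 = 6 × 39 + 22
39 = 1 × 22 + 17
22 = 1 × 17 + 5
17 = 3 × 5 + 2
5 = 2 × 2 + 1
2 = 2 × 1 + 0
Continued fraction: [6; 1, 1, 3, 2, 2]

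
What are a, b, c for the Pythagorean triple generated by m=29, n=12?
(697, 696, 985)

Euclid's formula: a = m² - n², b = 2mn, c = m² + n²
m = 29, n = 12
a = 29² - 12² = 841 - 144 = 697
b = 2 × 29 × 12 = 696
c = 29² + 12² = 841 + 144 = 985
Verification: 697² + 696² = 485809 + 484416 = 970225 = 985² ✓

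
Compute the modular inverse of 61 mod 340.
301

gcd(61, 340) = 1, so the inverse exists.
Extended Euclidean algorithm on (340, 61):
340 = 5 × 61 + 35  ⟹  35 = (1)·340 + (-5)·61
61 = 1 × 35 + 26  ⟹  26 = (-1)·340 + (6)·61
35 = 1 × 26 + 9  ⟹  9 = (2)·340 + (-11)·61
26 = 2 × 9 + 8  ⟹  8 = (-5)·340 + (28)·61
9 = 1 × 8 + 1  ⟹  1 = (7)·340 + (-39)·61
So (-39)·61 ≡ 1 (mod 340), i.e. 61^(-1) ≡ -39 ≡ 301 (mod 340).
Check: 61 × 301 = 18361 ≡ 1 (mod 340)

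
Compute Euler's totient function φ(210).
48

210 = 2 × 3 × 5 × 7
φ(n) = n × ∏(1 - 1/p) for each prime p dividing n
φ(210) = 210 × (1 - 1/2) × (1 - 1/3) × (1 - 1/5) × (1 - 1/7) = 48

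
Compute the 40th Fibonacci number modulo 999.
591

Matrix identity: Q^n = [[F_(n+1), F_n], [F_n, F_(n-1)]] with Q = [[1,1],[1,0]].
n = 40 = 101000₂. Square-and-multiply, entries mod 999:
Q^1 = [[1,1],[1,0]]
Q^2 = (Q^1)² = [[2,1],[1,1]]
Q^5 = (Q^2)²·Q = [[8,5],[5,3]]
Q^10 = (Q^5)² = [[89,55],[55,34]]
Q^20 = (Q^10)² = [[956,771],[771,185]]
Q^40 = (Q^20)² = [[886,591],[591,295]]
F_40 mod 999 = Q^40[0][1] = 591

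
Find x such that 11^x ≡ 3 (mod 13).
4

Baby-step giant-step with step n = ⌈√13⌉ = 4.
Baby steps 11^j mod 13 (j:value) for j=0..3: 0:1, 1:11, 2:4, 3:5.
Giant-step multiplier: 11^(-4) ≡ 11^(12-4) = 11^8 ≡ 9 (mod 13).
Giant steps γ_i = 3·9^i mod 13: γ_0=3, γ_1=1 (in table at j=0).
x = i·n + j = 1·4 + 0 = 4.
Check: 11^4 ≡ 3 (mod 13).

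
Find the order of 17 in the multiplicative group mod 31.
30

31 is prime, so ord(17) divides φ(31) = 30.
Divisors of 30: 1, 2, 3, 5, 6, 10, 15, 30.
Repeated squaring: 17^1 ≡ 17, 17^2 ≡ 10, 17^4 ≡ 7, 17^8 ≡ 18, 17^16 ≡ 14 (mod 31).
Test 17^d mod 31 for each divisor d in increasing order:
17^1 ≡ 17
17^2 ≡ 10
17^3 = 17^2·17^1 ≡ 15
17^5 = 17^4·17^1 ≡ 26
17^6 = 17^4·17^2 ≡ 8
17^10 = 17^8·17^2 ≡ 25
17^15 = 17^8·17^4·17^2·17^1 ≡ 30
17^30 = 17^16·17^8·17^4·17^2 ≡ 1  ← first divisor giving 1
The order is 30.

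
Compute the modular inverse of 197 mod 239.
165

gcd(197, 239) = 1, so the inverse exists.
Extended Euclidean algorithm on (239, 197):
239 = 1 × 197 + 42  ⟹  42 = (1)·239 + (-1)·197
197 = 4 × 42 + 29  ⟹  29 = (-4)·239 + (5)·197
42 = 1 × 29 + 13  ⟹  13 = (5)·239 + (-6)·197
29 = 2 × 13 + 3  ⟹  3 = (-14)·239 + (17)·197
13 = 4 × 3 + 1  ⟹  1 = (61)·239 + (-74)·197
So (-74)·197 ≡ 1 (mod 239), i.e. 197^(-1) ≡ -74 ≡ 165 (mod 239).
Check: 197 × 165 = 32505 ≡ 1 (mod 239)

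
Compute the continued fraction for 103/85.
[1; 4, 1, 2, 1, 1, 2]

Euclidean algorithm steps:
103 = 1 × 85 + 18
85 = 4 × 18 + 13
18 = 1 × 13 + 5
13 = 2 × 5 + 3
5 = 1 × 3 + 2
3 = 1 × 2 + 1
2 = 2 × 1 + 0
Continued fraction: [1; 4, 1, 2, 1, 1, 2]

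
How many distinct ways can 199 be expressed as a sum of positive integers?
3646072432125

p(n) counts ways to write n as a sum of positive integers (order ignored).
Euler's pentagonal recurrence: p(k) = p(k-1) + p(k-2) - p(k-5) - p(k-7) + p(k-12) + p(k-15) - ... (offsets j(3j∓1)/2, signs ++--, p(0)=1, p(<0)=0).
DP table for k = 0..198: p(0)=1, p(1)=1, p(2)=2, p(3)=3, p(4)=5, p(5)=7, p(6)=11, p(7)=15, p(8)=22, p(9)=30, p(10)=42, p(11)=56, p(12)=77, p(13)=101, p(14)=135, p(15)=176, p(16)=231, p(17)=297, p(18)=385, p(19)=490, p(20)=627, p(21)=792, p(22)=1002, p(23)=1255, p(24)=1575, p(25)=1958, p(26)=2436, p(27)=3010, p(28)=3718, p(29)=4565, p(30)=5604, p(31)=6842, p(32)=8349, p(33)=10143, p(34)=12310, p(35)=14883, p(36)=17977, p(37)=21637, p(38)=26015, p(39)=31185, p(40)=37338, p(41)=44583, p(42)=53174, p(43)=63261, p(44)=75175, p(45)=89134, p(46)=105558, p(47)=124754, p(48)=147273, p(49)=173525, p(50)=204226, p(51)=239943, p(52)=281589, p(53)=329931, p(54)=386155, p(55)=451276, p(56)=526823, p(57)=614154, p(58)=715220, p(59)=831820, p(60)=966467, p(61)=1121505, p(62)=1300156, p(63)=1505499, p(64)=1741630, p(65)=2012558, p(66)=2323520, p(67)=2679689, p(68)=3087735, p(69)=3554345, p(70)=4087968, p(71)=4697205, p(72)=5392783, p(73)=6185689, p(74)=7089500, p(75)=8118264, p(76)=9289091, p(77)=10619863, p(78)=12132164, p(79)=13848650, p(80)=15796476, p(81)=18004327, p(82)=20506255, p(83)=23338469, p(84)=26543660, p(85)=30167357, p(86)=34262962, p(87)=38887673, p(88)=44108109, p(89)=49995925, p(90)=56634173, p(91)=64112359, p(92)=72533807, p(93)=82010177, p(94)=92669720, p(95)=104651419, p(96)=118114304, p(97)=133230930, p(98)=150198136, p(99)=169229875, p(100)=190569292, p(101)=214481126, p(102)=241265379, p(103)=271248950, p(104)=304801365, p(105)=342325709, p(106)=384276336, p(107)=431149389, p(108)=483502844, p(109)=541946240, p(110)=607163746, p(111)=679903203, p(112)=761002156, p(113)=851376628, p(114)=952050665, p(115)=1064144451, p(116)=1188908248, p(117)=1327710076, p(118)=1482074143, p(119)=1653668665, p(120)=1844349560, p(121)=2056148051, p(122)=2291320912, p(123)=2552338241, p(124)=2841940500, p(125)=3163127352, p(126)=3519222692, p(127)=3913864295, p(128)=4351078600, p(129)=4835271870, p(130)=5371315400, p(131)=5964539504, p(132)=6620830889, p(133)=7346629512, p(134)=8149040695, p(135)=9035836076, p(136)=10015581680, p(137)=11097645016, p(138)=12292341831, p(139)=13610949895, p(140)=15065878135, p(141)=16670689208, p(142)=18440293320, p(143)=20390982757, p(144)=22540654445, p(145)=24908858009, p(146)=27517052599, p(147)=30388671978, p(148)=33549419497, p(149)=37027355200, p(150)=40853235313, p(151)=45060624582, p(152)=49686288421, p(153)=54770336324, p(154)=60356673280, p(155)=66493182097, p(156)=73232243759, p(157)=80630964769, p(158)=88751778802, p(159)=97662728555, p(160)=107438159466, p(161)=118159068427, p(162)=129913904637, p(163)=142798995930, p(164)=156919475295, p(165)=172389800255, p(166)=189334822579, p(167)=207890420102, p(168)=228204732751, p(169)=250438925115, p(170)=274768617130, p(171)=301384802048, p(172)=330495499613, p(173)=362326859895, p(174)=397125074750, p(175)=435157697830, p(176)=476715857290, p(177)=522115831195, p(178)=571701605655, p(179)=625846753120, p(180)=684957390936, p(181)=749474411781, p(182)=819876908323, p(183)=896684817527, p(184)=980462880430, p(185)=1071823774337, p(186)=1171432692373, p(187)=1280011042268, p(188)=1398341745571, p(189)=1527273599625, p(190)=1667727404093, p(191)=1820701100652, p(192)=1987276856363, p(193)=2168627105469, p(194)=2366022741845, p(195)=2580840212973, p(196)=2814570987591, p(197)=3068829878530, p(198)=3345365983698.
Final step: p(199) = p(198) + p(197) - p(194) - p(192) + p(187) + p(184) - p(177) - p(173) + p(164) + p(159) - p(148) - p(142) + p(129) + p(122) - p(107) - p(99) + p(82) + p(73) - p(54) - p(44) + p(23) + p(12)
= 3345365983698 + 3068829878530 - 2366022741845 - 1987276856363 + 1280011042268 + 980462880430 - 522115831195 - 362326859895 + 156919475295 + 97662728555 - 33549419497 - 18440293320 + 4835271870 + 2291320912 - 431149389 - 169229875 + 20506255 + 6185689 - 386155 - 75175 + 1255 + 77
= 3646072432125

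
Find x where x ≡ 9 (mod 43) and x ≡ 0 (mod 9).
9

Using Chinese Remainder Theorem:
M = 43 × 9 = 387
M1 = 9, M2 = 43
y1 = 9^(-1) mod 43 = 24
y2 = 43^(-1) mod 9 = 4
x = (9×9×24 + 0×43×4) mod 387 = 9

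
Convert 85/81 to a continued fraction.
[1; 20, 4]

Euclidean algorithm steps:
85 = 1 × 81 + 4
81 = 20 × 4 + 1
4 = 4 × 1 + 0
Continued fraction: [1; 20, 4]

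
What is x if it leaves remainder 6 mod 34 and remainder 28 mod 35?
448

Using Chinese Remainder Theorem:
M = 34 × 35 = 1190
M1 = 35, M2 = 34
y1 = 35^(-1) mod 34 = 1
y2 = 34^(-1) mod 35 = 34
x = (6×35×1 + 28×34×34) mod 1190 = 448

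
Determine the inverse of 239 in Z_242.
161

gcd(239, 242) = 1, so the inverse exists.
Extended Euclidean algorithm on (242, 239):
242 = 1 × 239 + 3  ⟹  3 = (1)·242 + (-1)·239
239 = 79 × 3 + 2  ⟹  2 = (-79)·242 + (80)·239
3 = 1 × 2 + 1  ⟹  1 = (80)·242 + (-81)·239
So (-81)·239 ≡ 1 (mod 242), i.e. 239^(-1) ≡ -81 ≡ 161 (mod 242).
Check: 239 × 161 = 38479 ≡ 1 (mod 242)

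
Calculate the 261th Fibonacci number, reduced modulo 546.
320

Matrix identity: Q^n = [[F_(n+1), F_n], [F_n, F_(n-1)]] with Q = [[1,1],[1,0]].
n = 261 = 100000101₂. Square-and-multiply, entries mod 546:
Q^1 = [[1,1],[1,0]]
Q^2 = (Q^1)² = [[2,1],[1,1]]
Q^4 = (Q^2)² = [[5,3],[3,2]]
Q^8 = (Q^4)² = [[34,21],[21,13]]
Q^16 = (Q^8)² = [[505,441],[441,64]]
Q^32 = (Q^16)² = [[148,315],[315,379]]
Q^65 = (Q^32)²·Q = [[484,463],[463,21]]
Q^130 = (Q^65)² = [[359,127],[127,232]]
Q^261 = (Q^130)²·Q = [[29,320],[320,255]]
F_261 mod 546 = Q^261[0][1] = 320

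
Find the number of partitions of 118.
1482074143

p(n) counts ways to write n as a sum of positive integers (order ignored).
Euler's pentagonal recurrence: p(k) = p(k-1) + p(k-2) - p(k-5) - p(k-7) + p(k-12) + p(k-15) - ... (offsets j(3j∓1)/2, signs ++--, p(0)=1, p(<0)=0).
DP table for k = 0..117: p(0)=1, p(1)=1, p(2)=2, p(3)=3, p(4)=5, p(5)=7, p(6)=11, p(7)=15, p(8)=22, p(9)=30, p(10)=42, p(11)=56, p(12)=77, p(13)=101, p(14)=135, p(15)=176, p(16)=231, p(17)=297, p(18)=385, p(19)=490, p(20)=627, p(21)=792, p(22)=1002, p(23)=1255, p(24)=1575, p(25)=1958, p(26)=2436, p(27)=3010, p(28)=3718, p(29)=4565, p(30)=5604, p(31)=6842, p(32)=8349, p(33)=10143, p(34)=12310, p(35)=14883, p(36)=17977, p(37)=21637, p(38)=26015, p(39)=31185, p(40)=37338, p(41)=44583, p(42)=53174, p(43)=63261, p(44)=75175, p(45)=89134, p(46)=105558, p(47)=124754, p(48)=147273, p(49)=173525, p(50)=204226, p(51)=239943, p(52)=281589, p(53)=329931, p(54)=386155, p(55)=451276, p(56)=526823, p(57)=614154, p(58)=715220, p(59)=831820, p(60)=966467, p(61)=1121505, p(62)=1300156, p(63)=1505499, p(64)=1741630, p(65)=2012558, p(66)=2323520, p(67)=2679689, p(68)=3087735, p(69)=3554345, p(70)=4087968, p(71)=4697205, p(72)=5392783, p(73)=6185689, p(74)=7089500, p(75)=8118264, p(76)=9289091, p(77)=10619863, p(78)=12132164, p(79)=13848650, p(80)=15796476, p(81)=18004327, p(82)=20506255, p(83)=23338469, p(84)=26543660, p(85)=30167357, p(86)=34262962, p(87)=38887673, p(88)=44108109, p(89)=49995925, p(90)=56634173, p(91)=64112359, p(92)=72533807, p(93)=82010177, p(94)=92669720, p(95)=104651419, p(96)=118114304, p(97)=133230930, p(98)=150198136, p(99)=169229875, p(100)=190569292, p(101)=214481126, p(102)=241265379, p(103)=271248950, p(104)=304801365, p(105)=342325709, p(106)=384276336, p(107)=431149389, p(108)=483502844, p(109)=541946240, p(110)=607163746, p(111)=679903203, p(112)=761002156, p(113)=851376628, p(114)=952050665, p(115)=1064144451, p(116)=1188908248, p(117)=1327710076.
Final step: p(118) = p(117) + p(116) - p(113) - p(111) + p(106) + p(103) - p(96) - p(92) + p(83) + p(78) - p(67) - p(61) + p(48) + p(41) - p(26) - p(18) + p(1)
= 1327710076 + 1188908248 - 851376628 - 679903203 + 384276336 + 271248950 - 118114304 - 72533807 + 23338469 + 12132164 - 2679689 - 1121505 + 147273 + 44583 - 2436 - 385 + 1
= 1482074143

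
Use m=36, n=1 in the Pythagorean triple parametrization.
(1295, 72, 1297)

Euclid's formula: a = m² - n², b = 2mn, c = m² + n²
m = 36, n = 1
a = 36² - 1² = 1296 - 1 = 1295
b = 2 × 36 × 1 = 72
c = 36² + 1² = 1296 + 1 = 1297
Verification: 1295² + 72² = 1677025 + 5184 = 1682209 = 1297² ✓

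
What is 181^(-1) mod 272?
269

gcd(181, 272) = 1, so the inverse exists.
Extended Euclidean algorithm on (272, 181):
272 = 1 × 181 + 91  ⟹  91 = (1)·272 + (-1)·181
181 = 1 × 91 + 90  ⟹  90 = (-1)·272 + (2)·181
91 = 1 × 90 + 1  ⟹  1 = (2)·272 + (-3)·181
So (-3)·181 ≡ 1 (mod 272), i.e. 181^(-1) ≡ -3 ≡ 269 (mod 272).
Check: 181 × 269 = 48689 ≡ 1 (mod 272)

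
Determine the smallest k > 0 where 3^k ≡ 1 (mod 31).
30

31 is prime, so ord(3) divides φ(31) = 30.
Divisors of 30: 1, 2, 3, 5, 6, 10, 15, 30.
Repeated squaring: 3^1 ≡ 3, 3^2 ≡ 9, 3^4 ≡ 19, 3^8 ≡ 20, 3^16 ≡ 28 (mod 31).
Test 3^d mod 31 for each divisor d in increasing order:
3^1 ≡ 3
3^2 ≡ 9
3^3 = 3^2·3^1 ≡ 27
3^5 = 3^4·3^1 ≡ 26
3^6 = 3^4·3^2 ≡ 16
3^10 = 3^8·3^2 ≡ 25
3^15 = 3^8·3^4·3^2·3^1 ≡ 30
3^30 = 3^16·3^8·3^4·3^2 ≡ 1  ← first divisor giving 1
The order is 30.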